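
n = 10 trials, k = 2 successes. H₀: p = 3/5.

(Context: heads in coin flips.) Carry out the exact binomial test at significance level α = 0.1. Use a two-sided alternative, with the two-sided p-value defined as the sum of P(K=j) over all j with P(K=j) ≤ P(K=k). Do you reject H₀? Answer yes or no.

Exact binomial: n=10, k=2, p₀=3/5=0.6000
P(X=j) = C(n,j)·p₀^j·(1−p₀)^(n−j); p = Σ P(X=j) over j with P(X=j) ≤ P(X=2)
p-value (two-sided) = 0.01834
At α=0.1: p < α → reject H₀

reject H₀: yes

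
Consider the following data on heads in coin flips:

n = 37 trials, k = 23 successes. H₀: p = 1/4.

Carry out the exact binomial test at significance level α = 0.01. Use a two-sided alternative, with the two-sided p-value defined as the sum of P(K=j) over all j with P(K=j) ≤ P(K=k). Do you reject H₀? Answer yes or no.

Exact binomial: n=37, k=23, p₀=1/4=0.2500
P(X=j) = C(n,j)·p₀^j·(1−p₀)^(n−j); p = Σ P(X=j) over j with P(X=j) ≤ P(X=23)
p-value (two-sided) = 0.00000
At α=0.01: p < α → reject H₀

reject H₀: yes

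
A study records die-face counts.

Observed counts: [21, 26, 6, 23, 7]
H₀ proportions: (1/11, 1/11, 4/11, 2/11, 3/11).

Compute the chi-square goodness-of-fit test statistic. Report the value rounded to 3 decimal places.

test statistic = 103.448

n = 83; E_i = n·p_i = [7.55, 7.55, 30.18, 15.09, 22.64]
χ² = (21−7.55)²/7.55 + (26−7.55)²/7.55 + (6−30.18)²/30.18 + (23−15.09)²/15.09 + (7−22.64)²/22.64 = 103.4478
df = 4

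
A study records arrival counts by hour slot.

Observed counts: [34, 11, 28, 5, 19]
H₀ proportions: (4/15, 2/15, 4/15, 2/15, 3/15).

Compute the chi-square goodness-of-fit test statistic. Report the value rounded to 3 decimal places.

n = 97; E_i = n·p_i = [25.87, 12.93, 25.87, 12.93, 19.40]
χ² = (34−25.87)²/25.87 + (11−12.93)²/12.93 + (28−25.87)²/25.87 + (5−12.93)²/12.93 + (19−19.40)²/19.40 = 7.8969
df = 4

test statistic = 7.897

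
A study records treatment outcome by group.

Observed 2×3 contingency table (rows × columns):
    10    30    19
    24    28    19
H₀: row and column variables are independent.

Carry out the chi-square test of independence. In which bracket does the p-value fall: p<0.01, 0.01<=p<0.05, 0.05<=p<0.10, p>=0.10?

p-value bracket: 0.05<=p<0.10

Row totals [59, 71], col totals [34, 58, 38], n=130
χ² = (10−15.43)²/15.43 + (30−26.32)²/26.32 + (19−17.25)²/17.25 + (24−18.57)²/18.57 + (28−31.68)²/31.68 + (19−20.75)²/20.75 = 4.7666
df = 2
p-value (upper-tail) = 0.09225
→ bracket: 0.05<=p<0.10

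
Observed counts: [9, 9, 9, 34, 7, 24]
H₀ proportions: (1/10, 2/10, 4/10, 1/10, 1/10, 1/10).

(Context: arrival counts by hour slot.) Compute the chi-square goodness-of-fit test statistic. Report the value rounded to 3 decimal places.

n = 92; E_i = n·p_i = [9.20, 18.40, 36.80, 9.20, 9.20, 9.20]
χ² = (9−9.20)²/9.20 + (9−18.40)²/18.40 + (9−36.80)²/36.80 + (34−9.20)²/9.20 + (7−9.20)²/9.20 + (24−9.20)²/9.20 = 116.9946
df = 5

test statistic = 116.995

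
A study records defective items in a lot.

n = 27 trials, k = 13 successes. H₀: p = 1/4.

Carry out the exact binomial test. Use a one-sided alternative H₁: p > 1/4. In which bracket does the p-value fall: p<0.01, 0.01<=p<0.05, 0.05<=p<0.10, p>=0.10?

p-value bracket: p<0.01

Exact binomial: n=27, k=13, p₀=1/4=0.2500
P(X≥13) from Σ C(n,i)·p₀^i·(1−p₀)^(n−i)
p-value (one-sided, H₁ greater) = 0.00778
→ bracket: p<0.01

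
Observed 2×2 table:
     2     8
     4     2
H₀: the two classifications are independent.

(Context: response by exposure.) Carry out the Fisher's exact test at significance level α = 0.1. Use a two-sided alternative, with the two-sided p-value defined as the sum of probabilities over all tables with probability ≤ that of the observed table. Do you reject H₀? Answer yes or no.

reject H₀: no

Margins: r₁=10, r₂=6, c₁=6, c₂=10, n=16
p_obs = C(10,2)·C(6,4)/C(16,6); sum pmf over tables with pmf ≤ p_obs
p-value (two-sided) = 0.11813
At α=0.1: p ≥ α → fail to reject H₀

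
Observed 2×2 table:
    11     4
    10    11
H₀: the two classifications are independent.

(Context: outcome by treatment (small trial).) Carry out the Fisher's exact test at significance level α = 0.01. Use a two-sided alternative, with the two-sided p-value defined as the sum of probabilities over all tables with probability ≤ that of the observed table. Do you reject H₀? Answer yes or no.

reject H₀: no

Margins: r₁=15, r₂=21, c₁=21, c₂=15, n=36
p_obs = C(15,11)·C(21,10)/C(36,21); sum pmf over tables with pmf ≤ p_obs
p-value (two-sided) = 0.17598
At α=0.01: p ≥ α → fail to reject H₀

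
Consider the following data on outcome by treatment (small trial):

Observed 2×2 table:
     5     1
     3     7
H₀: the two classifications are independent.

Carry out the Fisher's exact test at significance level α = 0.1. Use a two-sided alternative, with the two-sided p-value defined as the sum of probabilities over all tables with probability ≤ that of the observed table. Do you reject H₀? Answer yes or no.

reject H₀: no

Margins: r₁=6, r₂=10, c₁=8, c₂=8, n=16
p_obs = C(6,5)·C(10,3)/C(16,8); sum pmf over tables with pmf ≤ p_obs
p-value (two-sided) = 0.11888
At α=0.1: p ≥ α → fail to reject H₀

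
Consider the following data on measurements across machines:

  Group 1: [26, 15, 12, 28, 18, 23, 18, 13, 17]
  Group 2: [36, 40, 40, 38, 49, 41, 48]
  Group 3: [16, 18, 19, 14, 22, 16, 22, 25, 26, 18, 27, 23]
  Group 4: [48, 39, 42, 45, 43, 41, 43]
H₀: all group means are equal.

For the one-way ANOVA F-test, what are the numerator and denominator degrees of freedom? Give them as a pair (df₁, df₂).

k = 4 groups, N = 35 total
df = (k−1, N−k) = (4−1, 35−4) = (3, 31)

degrees of freedom = [3, 31]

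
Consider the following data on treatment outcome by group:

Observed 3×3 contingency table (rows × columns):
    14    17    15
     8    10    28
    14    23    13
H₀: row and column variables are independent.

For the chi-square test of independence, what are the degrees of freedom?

df = (r−1)(c−1) = (3−1)·(3−1) = 4

degrees of freedom = 4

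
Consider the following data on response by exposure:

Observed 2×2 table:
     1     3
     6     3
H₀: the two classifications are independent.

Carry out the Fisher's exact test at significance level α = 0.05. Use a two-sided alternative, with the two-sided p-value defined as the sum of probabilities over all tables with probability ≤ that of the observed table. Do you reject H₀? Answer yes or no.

Margins: r₁=4, r₂=9, c₁=7, c₂=6, n=13
p_obs = C(4,1)·C(9,6)/C(13,7); sum pmf over tables with pmf ≤ p_obs
p-value (two-sided) = 0.26573
At α=0.05: p ≥ α → fail to reject H₀

reject H₀: no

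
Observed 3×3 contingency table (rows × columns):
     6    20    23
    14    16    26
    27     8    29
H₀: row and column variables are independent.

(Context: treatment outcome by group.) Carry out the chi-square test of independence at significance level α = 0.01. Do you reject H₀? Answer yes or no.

Row totals [49, 56, 64], col totals [47, 44, 78], n=169
χ² = (6−13.63)²/13.63 + (20−12.76)²/12.76 + (23−22.62)²/22.62 + (14−15.57)²/15.57 + (16−14.58)²/14.58 + (26−25.85)²/25.85 + (27−17.80)²/17.80 + (8−16.66)²/16.66 + (29−29.54)²/29.54 = 17.9556
df = 4
p-value (upper-tail) = 0.00126
At α=0.01: p < α → reject H₀

reject H₀: yes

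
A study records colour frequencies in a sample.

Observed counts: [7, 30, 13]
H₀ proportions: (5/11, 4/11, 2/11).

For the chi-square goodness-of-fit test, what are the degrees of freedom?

degrees of freedom = 2

df = k − 1 = 3 − 1 = 2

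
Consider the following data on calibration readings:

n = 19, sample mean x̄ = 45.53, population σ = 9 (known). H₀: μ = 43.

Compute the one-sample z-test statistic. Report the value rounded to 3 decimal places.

test statistic = 1.225

SE = σ/√n = 9/√19 = 2.0647
z = (x̄−μ₀)/SE = (45.53−43)/2.0647 = 1.2253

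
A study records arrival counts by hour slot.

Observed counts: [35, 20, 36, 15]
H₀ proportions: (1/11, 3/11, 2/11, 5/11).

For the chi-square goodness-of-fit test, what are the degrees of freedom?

df = k − 1 = 4 − 1 = 3

degrees of freedom = 3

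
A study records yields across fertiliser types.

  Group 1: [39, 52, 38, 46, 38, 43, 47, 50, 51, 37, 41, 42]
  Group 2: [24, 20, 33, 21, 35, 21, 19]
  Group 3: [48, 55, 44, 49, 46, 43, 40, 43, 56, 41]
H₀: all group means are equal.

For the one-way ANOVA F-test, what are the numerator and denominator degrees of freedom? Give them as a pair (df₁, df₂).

degrees of freedom = [2, 26]

k = 3 groups, N = 29 total
df = (k−1, N−k) = (3−1, 29−3) = (2, 26)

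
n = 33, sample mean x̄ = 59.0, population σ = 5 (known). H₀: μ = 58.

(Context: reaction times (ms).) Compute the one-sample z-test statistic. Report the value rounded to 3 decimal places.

test statistic = 1.149

SE = σ/√n = 5/√33 = 0.8704
z = (x̄−μ₀)/SE = (59.0−58)/0.8704 = 1.1489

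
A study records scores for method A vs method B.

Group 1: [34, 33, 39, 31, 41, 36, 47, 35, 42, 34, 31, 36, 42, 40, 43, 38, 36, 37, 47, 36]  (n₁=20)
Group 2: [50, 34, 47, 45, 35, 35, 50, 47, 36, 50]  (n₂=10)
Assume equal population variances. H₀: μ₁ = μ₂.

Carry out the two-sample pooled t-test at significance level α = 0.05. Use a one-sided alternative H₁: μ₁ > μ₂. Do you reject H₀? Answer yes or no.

reject H₀: no

x̄₁=37.900, s₁=4.667, n₁=20
x̄₂=42.900, s₂=6.999, n₂=10
s_p² = [19·4.667² + 9·6.999²]/28 = 30.5250
SE = √(s_p²·(1/20+1/10)) = 2.1398
t = (37.900−42.900)/2.1398 = -2.3367
df = 28
p-value (one-sided, H₁ greater) = 0.98658
At α=0.05: p ≥ α → fail to reject H₀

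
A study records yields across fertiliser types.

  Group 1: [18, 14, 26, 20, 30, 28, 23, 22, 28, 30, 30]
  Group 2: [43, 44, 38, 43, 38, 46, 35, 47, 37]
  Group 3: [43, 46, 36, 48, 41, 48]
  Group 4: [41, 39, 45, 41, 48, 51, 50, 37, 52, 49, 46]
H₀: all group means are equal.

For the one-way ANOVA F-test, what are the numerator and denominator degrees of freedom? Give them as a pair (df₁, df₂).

degrees of freedom = [3, 33]

k = 4 groups, N = 37 total
df = (k−1, N−k) = (4−1, 37−4) = (3, 33)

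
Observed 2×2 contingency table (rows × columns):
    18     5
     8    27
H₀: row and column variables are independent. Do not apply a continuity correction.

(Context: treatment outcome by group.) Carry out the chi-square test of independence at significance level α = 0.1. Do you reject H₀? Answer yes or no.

reject H₀: yes

Row totals [23, 35], col totals [26, 32], n=58
χ² = (18−10.31)²/10.31 + (5−12.69)²/12.69 + (8−15.69)²/15.69 + (27−19.31)²/19.31 = 17.2258
df = 1
p-value (upper-tail) = 0.00003
At α=0.1: p < α → reject H₀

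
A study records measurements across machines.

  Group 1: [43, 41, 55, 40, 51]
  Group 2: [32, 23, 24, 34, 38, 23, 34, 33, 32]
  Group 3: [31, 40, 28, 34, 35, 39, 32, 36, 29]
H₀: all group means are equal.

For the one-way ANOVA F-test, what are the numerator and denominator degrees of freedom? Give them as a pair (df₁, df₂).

k = 3 groups, N = 23 total
df = (k−1, N−k) = (3−1, 23−3) = (2, 20)

degrees of freedom = [2, 20]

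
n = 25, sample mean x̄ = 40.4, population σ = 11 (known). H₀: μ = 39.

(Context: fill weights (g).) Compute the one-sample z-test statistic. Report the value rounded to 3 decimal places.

SE = σ/√n = 11/√25 = 2.2000
z = (x̄−μ₀)/SE = (40.4−39)/2.2000 = 0.6364

test statistic = 0.636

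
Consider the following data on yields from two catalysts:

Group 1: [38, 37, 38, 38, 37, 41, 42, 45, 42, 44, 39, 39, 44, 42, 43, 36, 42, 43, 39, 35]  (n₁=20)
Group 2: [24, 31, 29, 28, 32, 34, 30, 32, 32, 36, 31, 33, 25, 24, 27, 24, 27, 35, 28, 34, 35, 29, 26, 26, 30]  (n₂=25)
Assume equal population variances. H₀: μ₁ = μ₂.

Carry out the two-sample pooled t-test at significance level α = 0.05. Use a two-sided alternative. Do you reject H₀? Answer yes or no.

reject H₀: yes

x̄₁=40.200, s₁=2.949, n₁=20
x̄₂=29.680, s₂=3.716, n₂=25
s_p² = [19·2.949² + 24·3.716²]/43 = 11.5498
SE = √(s_p²·(1/20+1/25)) = 1.0195
t = (40.200−29.680)/1.0195 = 10.3183
df = 43
p-value (two-sided) = 0.00000
At α=0.05: p < α → reject H₀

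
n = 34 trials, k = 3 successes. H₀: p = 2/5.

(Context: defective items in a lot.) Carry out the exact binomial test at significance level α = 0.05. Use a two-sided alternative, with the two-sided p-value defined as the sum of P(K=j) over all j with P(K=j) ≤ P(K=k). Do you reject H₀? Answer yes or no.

reject H₀: yes

Exact binomial: n=34, k=3, p₀=2/5=0.4000
P(X=j) = C(n,j)·p₀^j·(1−p₀)^(n−j); p = Σ P(X=j) over j with P(X=j) ≤ P(X=3)
p-value (two-sided) = 0.00008
At α=0.05: p < α → reject H₀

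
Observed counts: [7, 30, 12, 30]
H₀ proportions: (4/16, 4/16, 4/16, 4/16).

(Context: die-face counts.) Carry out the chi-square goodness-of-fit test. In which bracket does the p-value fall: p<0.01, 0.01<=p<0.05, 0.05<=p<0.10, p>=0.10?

n = 79; E_i = n·p_i = [19.75, 19.75, 19.75, 19.75]
χ² = (7−19.75)²/19.75 + (30−19.75)²/19.75 + (12−19.75)²/19.75 + (30−19.75)²/19.75 = 21.9114
df = 3
p-value (upper-tail) = 0.00007
→ bracket: p<0.01

p-value bracket: p<0.01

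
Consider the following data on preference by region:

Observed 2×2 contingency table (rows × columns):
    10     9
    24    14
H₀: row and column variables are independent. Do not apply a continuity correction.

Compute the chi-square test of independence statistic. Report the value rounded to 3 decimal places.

test statistic = 0.583

Row totals [19, 38], col totals [34, 23], n=57
χ² = (10−11.33)²/11.33 + (9−7.67)²/7.67 + (24−22.67)²/22.67 + (14−15.33)²/15.33 = 0.5831
df = 1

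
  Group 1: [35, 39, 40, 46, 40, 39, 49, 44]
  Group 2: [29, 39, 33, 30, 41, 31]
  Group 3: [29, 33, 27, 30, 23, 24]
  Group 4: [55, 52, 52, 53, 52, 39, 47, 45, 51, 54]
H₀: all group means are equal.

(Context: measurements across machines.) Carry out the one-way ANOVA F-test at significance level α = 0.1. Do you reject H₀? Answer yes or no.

Group means [41.50, 33.83, 27.67, 50.00], grand mean 40.033
SSB = Σnᵢ(x̄ᵢ−x̄)² = 2158.800; SSW = ΣΣ(x−x̄ᵢ)² = 556.167
MSB = 2158.800/3 = 719.6000; MSW = 556.167/26 = 21.3910
F = MSB/MSW = 33.6403
df = (3, 26)
p-value (upper-tail) = 0.00000
At α=0.1: p < α → reject H₀

reject H₀: yes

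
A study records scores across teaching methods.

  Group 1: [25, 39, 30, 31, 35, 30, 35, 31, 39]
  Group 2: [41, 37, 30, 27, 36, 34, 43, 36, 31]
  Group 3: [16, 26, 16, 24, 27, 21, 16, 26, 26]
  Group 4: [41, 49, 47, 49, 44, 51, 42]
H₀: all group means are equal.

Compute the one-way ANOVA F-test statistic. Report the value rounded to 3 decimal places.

Group means [32.78, 35.00, 22.00, 46.14], grand mean 33.265
SSB = Σnᵢ(x̄ᵢ−x̄)² = 2332.205; SSW = ΣΣ(x−x̄ᵢ)² = 656.413
MSB = 2332.205/3 = 777.4016; MSW = 656.413/30 = 21.8804
F = MSB/MSW = 35.5296
df = (3, 30)

test statistic = 35.530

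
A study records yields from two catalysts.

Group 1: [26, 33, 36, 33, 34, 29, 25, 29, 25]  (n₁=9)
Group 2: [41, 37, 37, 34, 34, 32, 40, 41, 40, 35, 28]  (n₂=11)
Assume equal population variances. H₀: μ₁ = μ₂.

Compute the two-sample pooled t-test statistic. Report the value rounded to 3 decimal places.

test statistic = -3.362

x̄₁=30.000, s₁=4.153, n₁=9
x̄₂=36.273, s₂=4.149, n₂=11
s_p² = [8·4.153² + 10·4.149²]/18 = 17.2323
SE = √(s_p²·(1/9+1/11)) = 1.8658
t = (30.000−36.273)/1.8658 = -3.3619
df = 18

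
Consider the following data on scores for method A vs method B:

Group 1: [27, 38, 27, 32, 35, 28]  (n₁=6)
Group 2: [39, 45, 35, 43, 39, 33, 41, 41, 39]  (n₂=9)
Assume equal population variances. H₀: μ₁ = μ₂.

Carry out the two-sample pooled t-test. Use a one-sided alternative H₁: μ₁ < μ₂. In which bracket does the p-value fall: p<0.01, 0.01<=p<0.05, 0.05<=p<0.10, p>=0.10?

x̄₁=31.167, s₁=4.622, n₁=6
x̄₂=39.444, s₂=3.712, n₂=9
s_p² = [5·4.622² + 8·3.712²]/13 = 16.6966
SE = √(s_p²·(1/6+1/9)) = 2.1536
t = (31.167−39.444)/2.1536 = -3.8437
df = 13
p-value (one-sided, H₁ less) = 0.00102
→ bracket: p<0.01

p-value bracket: p<0.01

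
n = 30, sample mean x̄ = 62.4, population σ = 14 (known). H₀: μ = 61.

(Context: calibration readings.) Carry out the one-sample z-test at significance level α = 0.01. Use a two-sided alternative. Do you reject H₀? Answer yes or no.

SE = σ/√n = 14/√30 = 2.5560
z = (x̄−μ₀)/SE = (62.4−61)/2.5560 = 0.5477
p-value (two-sided) = 0.58388
At α=0.01: p ≥ α → fail to reject H₀

reject H₀: no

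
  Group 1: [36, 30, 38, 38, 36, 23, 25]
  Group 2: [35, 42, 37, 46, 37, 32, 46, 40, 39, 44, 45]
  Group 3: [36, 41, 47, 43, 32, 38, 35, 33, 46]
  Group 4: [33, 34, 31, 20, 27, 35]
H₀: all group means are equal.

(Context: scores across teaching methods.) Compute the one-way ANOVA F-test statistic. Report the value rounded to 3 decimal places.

test statistic = 6.589

Group means [32.29, 40.27, 39.00, 30.00], grand mean 36.364
SSB = Σnᵢ(x̄ᵢ−x̄)² = 590.026; SSW = ΣΣ(x−x̄ᵢ)² = 865.610
MSB = 590.026/3 = 196.6753; MSW = 865.610/29 = 29.8486
F = MSB/MSW = 6.5891
df = (3, 29)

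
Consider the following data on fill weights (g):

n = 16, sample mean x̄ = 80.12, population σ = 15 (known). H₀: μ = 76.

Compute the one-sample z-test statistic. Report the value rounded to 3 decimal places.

test statistic = 1.099

SE = σ/√n = 15/√16 = 3.7500
z = (x̄−μ₀)/SE = (80.12−76)/3.7500 = 1.0987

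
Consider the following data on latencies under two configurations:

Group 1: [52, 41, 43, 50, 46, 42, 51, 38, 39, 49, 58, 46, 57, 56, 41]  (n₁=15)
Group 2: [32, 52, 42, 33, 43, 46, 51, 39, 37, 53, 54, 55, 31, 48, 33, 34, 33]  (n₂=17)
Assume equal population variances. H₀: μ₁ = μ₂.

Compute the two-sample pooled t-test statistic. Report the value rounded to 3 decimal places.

test statistic = 1.854

x̄₁=47.267, s₁=6.628, n₁=15
x̄₂=42.118, s₂=8.767, n₂=17
s_p² = [14·6.628² + 16·8.767²]/30 = 61.4899
SE = √(s_p²·(1/15+1/17)) = 2.7778
t = (47.267−42.118)/2.7778 = 1.8536
df = 30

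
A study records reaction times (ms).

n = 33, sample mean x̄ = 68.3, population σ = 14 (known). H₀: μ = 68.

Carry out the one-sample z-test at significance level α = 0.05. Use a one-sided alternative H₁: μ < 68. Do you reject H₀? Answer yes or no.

reject H₀: no

SE = σ/√n = 14/√33 = 2.4371
z = (x̄−μ₀)/SE = (68.3−68)/2.4371 = 0.1231
p-value (one-sided, H₁ less) = 0.54899
At α=0.05: p ≥ α → fail to reject H₀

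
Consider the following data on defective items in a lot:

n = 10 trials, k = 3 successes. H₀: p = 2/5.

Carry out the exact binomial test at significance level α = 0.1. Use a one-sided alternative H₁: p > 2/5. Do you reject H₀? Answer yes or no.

Exact binomial: n=10, k=3, p₀=2/5=0.4000
P(X≥3) from Σ C(n,i)·p₀^i·(1−p₀)^(n−i)
p-value (one-sided, H₁ greater) = 0.83271
At α=0.1: p ≥ α → fail to reject H₀

reject H₀: no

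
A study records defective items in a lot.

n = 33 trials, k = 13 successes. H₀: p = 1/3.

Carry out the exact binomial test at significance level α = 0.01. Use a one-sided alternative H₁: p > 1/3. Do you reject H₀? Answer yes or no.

Exact binomial: n=33, k=13, p₀=1/3=0.3333
P(X≥13) from Σ C(n,i)·p₀^i·(1−p₀)^(n−i)
p-value (one-sided, H₁ greater) = 0.28524
At α=0.01: p ≥ α → fail to reject H₀

reject H₀: no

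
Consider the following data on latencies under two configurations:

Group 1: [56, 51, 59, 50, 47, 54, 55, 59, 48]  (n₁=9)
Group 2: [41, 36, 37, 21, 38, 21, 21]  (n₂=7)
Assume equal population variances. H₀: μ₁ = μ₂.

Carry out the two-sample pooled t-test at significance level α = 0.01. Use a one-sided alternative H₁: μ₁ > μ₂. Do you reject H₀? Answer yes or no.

reject H₀: yes

x̄₁=53.222, s₁=4.466, n₁=9
x̄₂=30.714, s₂=9.214, n₂=7
s_p² = [8·4.466² + 6·9.214²]/14 = 47.7846
SE = √(s_p²·(1/9+1/7)) = 3.4836
t = (53.222−30.714)/3.4836 = 6.4610
df = 14
p-value (one-sided, H₁ greater) = 0.00001
At α=0.01: p < α → reject H₀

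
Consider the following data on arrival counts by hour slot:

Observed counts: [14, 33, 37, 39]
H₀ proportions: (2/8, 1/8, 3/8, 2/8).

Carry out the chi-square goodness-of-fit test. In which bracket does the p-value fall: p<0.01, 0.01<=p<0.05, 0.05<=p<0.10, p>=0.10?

p-value bracket: p<0.01

n = 123; E_i = n·p_i = [30.75, 15.38, 46.12, 30.75]
χ² = (14−30.75)²/30.75 + (33−15.38)²/15.38 + (37−46.12)²/46.12 + (39−30.75)²/30.75 = 33.3469
df = 3
p-value (upper-tail) = 0.00000
→ bracket: p<0.01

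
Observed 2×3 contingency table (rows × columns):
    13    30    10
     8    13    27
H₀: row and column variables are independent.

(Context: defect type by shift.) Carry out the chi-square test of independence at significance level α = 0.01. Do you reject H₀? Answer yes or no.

Row totals [53, 48], col totals [21, 43, 37], n=101
χ² = (13−11.02)²/11.02 + (30−22.56)²/22.56 + (10−19.42)²/19.42 + (8−9.98)²/9.98 + (13−20.44)²/20.44 + (27−17.58)²/17.58 = 15.5127
df = 2
p-value (upper-tail) = 0.00043
At α=0.01: p < α → reject H₀

reject H₀: yes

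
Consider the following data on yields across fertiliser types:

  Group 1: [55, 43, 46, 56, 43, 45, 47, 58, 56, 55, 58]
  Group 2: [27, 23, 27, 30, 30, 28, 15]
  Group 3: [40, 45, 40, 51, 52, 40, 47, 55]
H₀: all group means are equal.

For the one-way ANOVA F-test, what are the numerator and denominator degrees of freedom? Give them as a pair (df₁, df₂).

degrees of freedom = [2, 23]

k = 3 groups, N = 26 total
df = (k−1, N−k) = (3−1, 26−3) = (2, 23)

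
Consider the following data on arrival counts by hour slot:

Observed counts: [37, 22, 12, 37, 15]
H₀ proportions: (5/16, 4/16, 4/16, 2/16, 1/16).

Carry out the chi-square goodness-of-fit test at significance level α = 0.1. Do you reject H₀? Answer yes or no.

reject H₀: yes

n = 123; E_i = n·p_i = [38.44, 30.75, 30.75, 15.38, 7.69]
χ² = (37−38.44)²/38.44 + (22−30.75)²/30.75 + (12−30.75)²/30.75 + (37−15.38)²/15.38 + (15−7.69)²/7.69 = 51.3480
df = 4
p-value (upper-tail) = 0.00000
At α=0.1: p < α → reject H₀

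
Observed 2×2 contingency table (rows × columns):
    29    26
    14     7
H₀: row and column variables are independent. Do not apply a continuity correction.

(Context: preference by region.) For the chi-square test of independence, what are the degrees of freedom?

df = (r−1)(c−1) = (2−1)·(2−1) = 1

degrees of freedom = 1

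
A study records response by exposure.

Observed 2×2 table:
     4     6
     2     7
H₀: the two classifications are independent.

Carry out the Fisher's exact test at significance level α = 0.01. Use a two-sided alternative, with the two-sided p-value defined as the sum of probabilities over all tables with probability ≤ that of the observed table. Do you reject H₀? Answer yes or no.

Margins: r₁=10, r₂=9, c₁=6, c₂=13, n=19
p_obs = C(10,4)·C(9,2)/C(19,6); sum pmf over tables with pmf ≤ p_obs
p-value (two-sided) = 0.62848
At α=0.01: p ≥ α → fail to reject H₀

reject H₀: no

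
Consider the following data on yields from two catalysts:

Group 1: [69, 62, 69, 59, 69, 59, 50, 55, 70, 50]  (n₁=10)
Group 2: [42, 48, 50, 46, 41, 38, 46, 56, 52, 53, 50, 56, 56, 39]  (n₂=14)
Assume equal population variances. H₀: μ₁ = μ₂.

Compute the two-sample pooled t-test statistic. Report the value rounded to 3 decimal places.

x̄₁=61.200, s₁=7.885, n₁=10
x̄₂=48.071, s₂=6.294, n₂=14
s_p² = [9·7.885² + 13·6.294²]/22 = 48.8422
SE = √(s_p²·(1/10+1/14)) = 2.8936
t = (61.200−48.071)/2.8936 = 4.5371
df = 22

test statistic = 4.537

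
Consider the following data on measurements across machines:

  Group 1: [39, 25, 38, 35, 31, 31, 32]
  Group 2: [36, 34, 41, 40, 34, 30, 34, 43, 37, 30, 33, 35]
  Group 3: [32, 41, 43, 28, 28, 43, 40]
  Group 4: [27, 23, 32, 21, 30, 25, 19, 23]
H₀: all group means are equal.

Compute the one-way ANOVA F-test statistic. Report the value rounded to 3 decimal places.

Group means [33.00, 35.58, 36.43, 25.00], grand mean 32.735
SSB = Σnᵢ(x̄ᵢ−x̄)² = 671.987; SSW = ΣΣ(x−x̄ᵢ)² = 740.631
MSB = 671.987/3 = 223.9956; MSW = 740.631/30 = 24.6877
F = MSB/MSW = 9.0732
df = (3, 30)

test statistic = 9.073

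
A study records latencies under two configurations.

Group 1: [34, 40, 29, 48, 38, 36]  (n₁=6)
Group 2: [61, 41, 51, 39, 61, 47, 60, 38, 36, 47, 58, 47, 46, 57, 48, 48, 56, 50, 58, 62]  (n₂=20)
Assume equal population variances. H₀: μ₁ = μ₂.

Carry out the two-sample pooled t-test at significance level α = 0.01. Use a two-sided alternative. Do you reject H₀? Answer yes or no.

x̄₁=37.500, s₁=6.380, n₁=6
x̄₂=50.550, s₂=8.230, n₂=20
s_p² = [5·6.380² + 19·8.230²]/24 = 62.1021
SE = √(s_p²·(1/6+1/20)) = 3.6682
t = (37.500−50.550)/3.6682 = -3.5576
df = 24
p-value (two-sided) = 0.00160
At α=0.01: p < α → reject H₀

reject H₀: yes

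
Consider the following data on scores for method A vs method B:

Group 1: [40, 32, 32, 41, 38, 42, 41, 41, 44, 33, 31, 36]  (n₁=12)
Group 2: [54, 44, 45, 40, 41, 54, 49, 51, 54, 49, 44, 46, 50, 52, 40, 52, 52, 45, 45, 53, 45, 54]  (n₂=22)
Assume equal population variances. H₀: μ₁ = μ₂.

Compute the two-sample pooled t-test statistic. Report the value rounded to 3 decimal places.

test statistic = -6.236

x̄₁=37.583, s₁=4.582, n₁=12
x̄₂=48.136, s₂=4.784, n₂=22
s_p² = [11·4.582² + 21·4.784²]/32 = 22.2346
SE = √(s_p²·(1/12+1/22)) = 1.6922
t = (37.583−48.136)/1.6922 = -6.2363
df = 32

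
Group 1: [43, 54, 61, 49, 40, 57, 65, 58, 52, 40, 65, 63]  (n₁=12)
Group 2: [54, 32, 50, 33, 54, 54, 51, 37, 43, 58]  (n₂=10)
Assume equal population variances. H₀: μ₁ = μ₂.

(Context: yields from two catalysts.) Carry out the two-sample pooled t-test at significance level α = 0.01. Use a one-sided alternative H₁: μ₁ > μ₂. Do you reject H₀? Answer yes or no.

reject H₀: no

x̄₁=53.917, s₁=9.239, n₁=12
x̄₂=46.600, s₂=9.594, n₂=10
s_p² = [11·9.239² + 9·9.594²]/20 = 88.3658
SE = √(s_p²·(1/12+1/10)) = 4.0250
t = (53.917−46.600)/4.0250 = 1.8178
df = 20
p-value (one-sided, H₁ greater) = 0.04205
At α=0.01: p ≥ α → fail to reject H₀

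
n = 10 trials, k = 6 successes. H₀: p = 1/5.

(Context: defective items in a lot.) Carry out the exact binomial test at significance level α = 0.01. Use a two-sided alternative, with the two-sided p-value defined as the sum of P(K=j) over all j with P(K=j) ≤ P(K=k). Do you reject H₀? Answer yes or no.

Exact binomial: n=10, k=6, p₀=1/5=0.2000
P(X=j) = C(n,j)·p₀^j·(1−p₀)^(n−j); p = Σ P(X=j) over j with P(X=j) ≤ P(X=6)
p-value (two-sided) = 0.00637
At α=0.01: p < α → reject H₀

reject H₀: yes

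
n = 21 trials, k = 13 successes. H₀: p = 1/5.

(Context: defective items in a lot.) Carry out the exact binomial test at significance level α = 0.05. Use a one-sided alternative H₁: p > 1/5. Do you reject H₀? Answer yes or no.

reject H₀: yes

Exact binomial: n=21, k=13, p₀=1/5=0.2000
P(X≥13) from Σ C(n,i)·p₀^i·(1−p₀)^(n−i)
p-value (one-sided, H₁ greater) = 0.00003
At α=0.05: p < α → reject H₀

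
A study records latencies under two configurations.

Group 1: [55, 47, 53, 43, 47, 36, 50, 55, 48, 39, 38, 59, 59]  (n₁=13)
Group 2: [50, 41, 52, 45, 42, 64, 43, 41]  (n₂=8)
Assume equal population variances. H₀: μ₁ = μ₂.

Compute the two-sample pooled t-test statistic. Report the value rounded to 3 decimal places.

test statistic = 0.323

x̄₁=48.385, s₁=7.741, n₁=13
x̄₂=47.250, s₂=7.924, n₂=8
s_p² = [12·7.741² + 7·7.924²]/19 = 60.9777
SE = √(s_p²·(1/13+1/8)) = 3.5090
t = (48.385−47.250)/3.5090 = 0.3233
df = 19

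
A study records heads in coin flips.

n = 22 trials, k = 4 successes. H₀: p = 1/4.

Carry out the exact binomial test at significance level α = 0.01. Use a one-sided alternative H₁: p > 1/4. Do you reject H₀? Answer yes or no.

reject H₀: no

Exact binomial: n=22, k=4, p₀=1/4=0.2500
P(X≥4) from Σ C(n,i)·p₀^i·(1−p₀)^(n−i)
p-value (one-sided, H₁ greater) = 0.83761
At α=0.01: p ≥ α → fail to reject H₀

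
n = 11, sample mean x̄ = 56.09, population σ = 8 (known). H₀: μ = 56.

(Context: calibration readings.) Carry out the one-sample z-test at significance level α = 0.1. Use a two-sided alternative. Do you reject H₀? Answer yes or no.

SE = σ/√n = 8/√11 = 2.4121
z = (x̄−μ₀)/SE = (56.09−56)/2.4121 = 0.0373
p-value (two-sided) = 0.97024
At α=0.1: p ≥ α → fail to reject H₀

reject H₀: no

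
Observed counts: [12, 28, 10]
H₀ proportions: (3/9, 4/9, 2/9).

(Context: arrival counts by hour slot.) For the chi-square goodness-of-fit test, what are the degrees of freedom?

df = k − 1 = 3 − 1 = 2

degrees of freedom = 2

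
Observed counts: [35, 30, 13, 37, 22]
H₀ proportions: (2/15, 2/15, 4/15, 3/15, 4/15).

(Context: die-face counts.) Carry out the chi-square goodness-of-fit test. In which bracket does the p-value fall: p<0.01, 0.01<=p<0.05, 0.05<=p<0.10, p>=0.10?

n = 137; E_i = n·p_i = [18.27, 18.27, 36.53, 27.40, 36.53]
χ² = (35−18.27)²/18.27 + (30−18.27)²/18.27 + (13−36.53)²/36.53 + (37−27.40)²/27.40 + (22−36.53)²/36.53 = 47.1697
df = 4
p-value (upper-tail) = 0.00000
→ bracket: p<0.01

p-value bracket: p<0.01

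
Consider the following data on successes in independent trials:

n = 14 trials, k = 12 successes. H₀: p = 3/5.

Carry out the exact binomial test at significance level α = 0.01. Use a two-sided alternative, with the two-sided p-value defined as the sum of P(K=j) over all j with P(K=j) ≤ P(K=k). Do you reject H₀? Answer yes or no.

Exact binomial: n=14, k=12, p₀=3/5=0.6000
P(X=j) = C(n,j)·p₀^j·(1−p₀)^(n−j); p = Σ P(X=j) over j with P(X=j) ≤ P(X=12)
p-value (two-sided) = 0.05730
At α=0.01: p ≥ α → fail to reject H₀

reject H₀: no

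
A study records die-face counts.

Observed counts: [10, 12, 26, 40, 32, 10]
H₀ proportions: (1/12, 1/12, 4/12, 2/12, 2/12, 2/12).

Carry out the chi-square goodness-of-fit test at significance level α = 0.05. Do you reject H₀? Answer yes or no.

n = 130; E_i = n·p_i = [10.83, 10.83, 43.33, 21.67, 21.67, 21.67]
χ² = (10−10.83)²/10.83 + (12−10.83)²/10.83 + (26−43.33)²/43.33 + (40−21.67)²/21.67 + (32−21.67)²/21.67 + (10−21.67)²/21.67 = 33.8462
df = 5
p-value (upper-tail) = 0.00000
At α=0.05: p < α → reject H₀

reject H₀: yes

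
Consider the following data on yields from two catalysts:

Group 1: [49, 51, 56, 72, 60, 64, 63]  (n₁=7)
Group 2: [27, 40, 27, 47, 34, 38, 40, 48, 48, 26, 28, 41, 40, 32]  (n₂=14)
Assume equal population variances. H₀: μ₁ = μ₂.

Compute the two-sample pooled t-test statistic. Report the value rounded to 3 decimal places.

test statistic = 6.084

x̄₁=59.286, s₁=7.994, n₁=7
x̄₂=36.857, s₂=7.950, n₂=14
s_p² = [6·7.994² + 13·7.950²]/19 = 63.4286
SE = √(s_p²·(1/7+1/14)) = 3.6867
t = (59.286−36.857)/3.6867 = 6.0836
df = 19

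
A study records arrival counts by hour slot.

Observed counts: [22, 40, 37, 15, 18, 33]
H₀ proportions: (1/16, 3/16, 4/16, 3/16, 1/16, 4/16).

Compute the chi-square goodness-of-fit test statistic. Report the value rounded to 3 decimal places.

n = 165; E_i = n·p_i = [10.31, 30.94, 41.25, 30.94, 10.31, 41.25]
χ² = (22−10.31)²/10.31 + (40−30.94)²/30.94 + (37−41.25)²/41.25 + (15−30.94)²/30.94 + (18−10.31)²/10.31 + (33−41.25)²/41.25 = 31.9293
df = 5

test statistic = 31.929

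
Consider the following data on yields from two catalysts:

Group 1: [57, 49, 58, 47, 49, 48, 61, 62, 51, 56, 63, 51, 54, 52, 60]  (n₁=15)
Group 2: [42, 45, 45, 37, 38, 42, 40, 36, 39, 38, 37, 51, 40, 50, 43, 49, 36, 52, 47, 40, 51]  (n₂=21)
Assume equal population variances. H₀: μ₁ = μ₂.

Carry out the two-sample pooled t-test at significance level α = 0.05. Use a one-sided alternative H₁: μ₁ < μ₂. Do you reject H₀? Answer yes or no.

x̄₁=54.533, s₁=5.423, n₁=15
x̄₂=42.762, s₂=5.394, n₂=21
s_p² = [14·5.423² + 20·5.394²]/34 = 29.2218
SE = √(s_p²·(1/15+1/21)) = 1.8275
t = (54.533−42.762)/1.8275 = 6.4414
df = 34
p-value (one-sided, H₁ less) = 1.00000
At α=0.05: p ≥ α → fail to reject H₀

reject H₀: no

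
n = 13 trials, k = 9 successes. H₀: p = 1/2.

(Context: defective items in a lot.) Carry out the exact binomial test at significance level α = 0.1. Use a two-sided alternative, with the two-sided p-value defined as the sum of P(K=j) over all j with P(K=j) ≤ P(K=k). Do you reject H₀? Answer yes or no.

reject H₀: no

Exact binomial: n=13, k=9, p₀=1/2=0.5000
P(X=j) = C(n,j)·p₀^j·(1−p₀)^(n−j); p = Σ P(X=j) over j with P(X=j) ≤ P(X=9)
p-value (two-sided) = 0.26685
At α=0.1: p ≥ α → fail to reject H₀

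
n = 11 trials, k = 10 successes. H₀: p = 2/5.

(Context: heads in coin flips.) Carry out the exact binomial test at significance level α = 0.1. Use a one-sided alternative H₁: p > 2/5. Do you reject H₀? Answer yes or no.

Exact binomial: n=11, k=10, p₀=2/5=0.4000
P(X≥10) from Σ C(n,i)·p₀^i·(1−p₀)^(n−i)
p-value (one-sided, H₁ greater) = 0.00073
At α=0.1: p < α → reject H₀

reject H₀: yes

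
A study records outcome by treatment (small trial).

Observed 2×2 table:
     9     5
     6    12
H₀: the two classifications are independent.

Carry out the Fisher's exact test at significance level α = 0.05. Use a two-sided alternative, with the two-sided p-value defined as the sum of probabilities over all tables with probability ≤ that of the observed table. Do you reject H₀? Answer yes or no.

reject H₀: no

Margins: r₁=14, r₂=18, c₁=15, c₂=17, n=32
p_obs = C(14,9)·C(18,6)/C(32,15); sum pmf over tables with pmf ≤ p_obs
p-value (two-sided) = 0.15267
At α=0.05: p ≥ α → fail to reject H₀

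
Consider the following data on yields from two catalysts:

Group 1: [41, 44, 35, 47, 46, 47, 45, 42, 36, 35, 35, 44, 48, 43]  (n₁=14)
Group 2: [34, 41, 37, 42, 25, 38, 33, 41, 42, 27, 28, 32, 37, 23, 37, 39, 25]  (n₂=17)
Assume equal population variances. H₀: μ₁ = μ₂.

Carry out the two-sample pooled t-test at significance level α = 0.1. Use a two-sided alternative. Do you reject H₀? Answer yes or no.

x̄₁=42.000, s₁=4.836, n₁=14
x̄₂=34.176, s₂=6.454, n₂=17
s_p² = [13·4.836² + 16·6.454²]/29 = 33.4645
SE = √(s_p²·(1/14+1/17)) = 2.0878
t = (42.000−34.176)/2.0878 = 3.7473
df = 29
p-value (two-sided) = 0.00079
At α=0.1: p < α → reject H₀

reject H₀: yes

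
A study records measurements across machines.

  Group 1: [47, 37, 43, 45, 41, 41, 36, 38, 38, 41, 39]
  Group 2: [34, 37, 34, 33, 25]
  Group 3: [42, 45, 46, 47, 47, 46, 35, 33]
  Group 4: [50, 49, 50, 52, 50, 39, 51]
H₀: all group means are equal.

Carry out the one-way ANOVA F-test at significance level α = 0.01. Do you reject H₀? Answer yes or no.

reject H₀: yes

Group means [40.55, 32.60, 42.62, 48.71], grand mean 41.645
SSB = Σnᵢ(x̄ᵢ−x̄)² = 779.866; SSW = ΣΣ(x−x̄ᵢ)² = 531.231
MSB = 779.866/3 = 259.9553; MSW = 531.231/27 = 19.6752
F = MSB/MSW = 13.2123
df = (3, 27)
p-value (upper-tail) = 0.00002
At α=0.01: p < α → reject H₀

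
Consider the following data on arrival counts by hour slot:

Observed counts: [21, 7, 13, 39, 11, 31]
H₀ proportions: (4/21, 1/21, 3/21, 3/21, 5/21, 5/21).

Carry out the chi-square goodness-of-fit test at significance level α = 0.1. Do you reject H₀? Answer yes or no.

n = 122; E_i = n·p_i = [23.24, 5.81, 17.43, 17.43, 29.05, 29.05]
χ² = (21−23.24)²/23.24 + (7−5.81)²/5.81 + (13−17.43)²/17.43 + (39−17.43)²/17.43 + (11−29.05)²/29.05 + (31−29.05)²/29.05 = 39.6283
df = 5
p-value (upper-tail) = 0.00000
At α=0.1: p < α → reject H₀

reject H₀: yes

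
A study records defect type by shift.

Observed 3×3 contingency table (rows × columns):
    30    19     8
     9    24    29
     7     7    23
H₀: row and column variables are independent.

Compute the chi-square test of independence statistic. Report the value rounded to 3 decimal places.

Row totals [57, 62, 37], col totals [46, 50, 60], n=156
χ² = (30−16.81)²/16.81 + (19−18.27)²/18.27 + (8−21.92)²/21.92 + (9−18.28)²/18.28 + (24−19.87)²/19.87 + (29−23.85)²/23.85 + (7−10.91)²/10.91 + (7−11.86)²/11.86 + (23−14.23)²/14.23 = 34.7064
df = 4

test statistic = 34.706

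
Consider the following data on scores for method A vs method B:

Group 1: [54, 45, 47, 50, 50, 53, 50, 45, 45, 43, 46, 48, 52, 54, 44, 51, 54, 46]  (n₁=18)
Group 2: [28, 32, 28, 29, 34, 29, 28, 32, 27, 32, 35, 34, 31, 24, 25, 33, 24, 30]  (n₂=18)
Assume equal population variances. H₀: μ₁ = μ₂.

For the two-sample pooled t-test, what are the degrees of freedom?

df = n₁ + n₂ − 2 = 18 + 18 − 2 = 34

degrees of freedom = 34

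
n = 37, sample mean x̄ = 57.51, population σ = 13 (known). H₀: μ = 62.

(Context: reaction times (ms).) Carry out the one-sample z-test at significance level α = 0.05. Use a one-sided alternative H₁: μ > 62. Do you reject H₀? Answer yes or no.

reject H₀: no

SE = σ/√n = 13/√37 = 2.1372
z = (x̄−μ₀)/SE = (57.51−62)/2.1372 = -2.1009
p-value (one-sided, H₁ greater) = 0.98217
At α=0.05: p ≥ α → fail to reject H₀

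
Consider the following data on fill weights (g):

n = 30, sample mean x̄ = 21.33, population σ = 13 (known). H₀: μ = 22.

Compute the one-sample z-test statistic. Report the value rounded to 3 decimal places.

test statistic = -0.282

SE = σ/√n = 13/√30 = 2.3735
z = (x̄−μ₀)/SE = (21.33−22)/2.3735 = -0.2823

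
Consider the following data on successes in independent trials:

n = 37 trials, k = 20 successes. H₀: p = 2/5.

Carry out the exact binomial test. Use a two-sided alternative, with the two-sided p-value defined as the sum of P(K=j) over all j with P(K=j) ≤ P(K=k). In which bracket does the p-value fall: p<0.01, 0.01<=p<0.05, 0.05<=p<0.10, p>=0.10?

Exact binomial: n=37, k=20, p₀=2/5=0.4000
P(X=j) = C(n,j)·p₀^j·(1−p₀)^(n−j); p = Σ P(X=j) over j with P(X=j) ≤ P(X=20)
p-value (two-sided) = 0.09344
→ bracket: 0.05<=p<0.10

p-value bracket: 0.05<=p<0.10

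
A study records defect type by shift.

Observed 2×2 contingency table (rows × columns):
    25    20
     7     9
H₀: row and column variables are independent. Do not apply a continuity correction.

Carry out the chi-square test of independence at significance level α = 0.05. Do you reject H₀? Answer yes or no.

Row totals [45, 16], col totals [32, 29], n=61
χ² = (25−23.61)²/23.61 + (20−21.39)²/21.39 + (7−8.39)²/8.39 + (9−7.61)²/7.61 = 0.6596
df = 1
p-value (upper-tail) = 0.41670
At α=0.05: p ≥ α → fail to reject H₀

reject H₀: no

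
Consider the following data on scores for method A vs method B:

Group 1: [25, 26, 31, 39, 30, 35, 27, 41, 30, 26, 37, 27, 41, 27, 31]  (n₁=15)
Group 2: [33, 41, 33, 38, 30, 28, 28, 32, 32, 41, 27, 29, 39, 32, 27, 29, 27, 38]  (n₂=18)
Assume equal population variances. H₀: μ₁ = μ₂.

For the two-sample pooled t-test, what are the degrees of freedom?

degrees of freedom = 31

df = n₁ + n₂ − 2 = 15 + 18 − 2 = 31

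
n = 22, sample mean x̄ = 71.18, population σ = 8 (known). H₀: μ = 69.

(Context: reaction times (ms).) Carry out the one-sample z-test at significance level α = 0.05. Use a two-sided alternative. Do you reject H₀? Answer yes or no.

reject H₀: no

SE = σ/√n = 8/√22 = 1.7056
z = (x̄−μ₀)/SE = (71.18−69)/1.7056 = 1.2781
p-value (two-sided) = 0.20120
At α=0.05: p ≥ α → fail to reject H₀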